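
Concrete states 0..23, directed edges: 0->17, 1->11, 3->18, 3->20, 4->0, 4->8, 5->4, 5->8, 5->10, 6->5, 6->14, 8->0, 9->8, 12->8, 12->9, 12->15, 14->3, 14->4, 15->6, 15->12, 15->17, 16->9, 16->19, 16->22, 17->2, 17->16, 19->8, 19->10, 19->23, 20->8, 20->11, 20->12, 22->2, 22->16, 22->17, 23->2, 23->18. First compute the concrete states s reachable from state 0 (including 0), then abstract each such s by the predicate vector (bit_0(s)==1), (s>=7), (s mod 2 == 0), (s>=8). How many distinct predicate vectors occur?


BFS from 0:
Concrete reachable: {0, 2, 8, 9, 10, 16, 17, 18, 19, 22, 23}
Abstract via predicates (bit_0(s)==1), (s>=7), (s mod 2 == 0), (s>=8):
  (0,0,1,0) <- {0, 2}
  (0,1,1,1) <- {8, 10, 16, 18, 22}
  (1,1,0,1) <- {9, 17, 19, 23}
Distinct abstract states = 3

3


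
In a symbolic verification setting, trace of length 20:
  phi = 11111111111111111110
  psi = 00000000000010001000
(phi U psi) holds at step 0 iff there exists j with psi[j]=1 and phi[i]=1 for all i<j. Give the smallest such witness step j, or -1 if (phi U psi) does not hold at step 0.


(phi U psi) at 0: need smallest j with psi[j]=1 and phi[i]=1 for all i in [0,j).
Scan from step 0:
  step 0: phi=1, psi=0 -> continue
  step 1: phi=1, psi=0 -> continue
  step 2: phi=1, psi=0 -> continue
  step 3: phi=1, psi=0 -> continue
  step 12: psi=1 and phi held for [0,12) -> witness found
Witness step = 12

12


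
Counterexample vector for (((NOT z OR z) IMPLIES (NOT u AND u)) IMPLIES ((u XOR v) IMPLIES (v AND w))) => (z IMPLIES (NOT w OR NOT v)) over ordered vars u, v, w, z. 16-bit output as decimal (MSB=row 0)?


F1 = (((NOT z OR z) IMPLIES (NOT u AND u)) IMPLIES ((u XOR v) IMPLIES (v AND w)))
F2 = (z IMPLIES (NOT w OR NOT v))
Counterexample to F1=>F2 is where F1=1 and F2=0.
Evaluate each row (bits = u,v,w,z, MSB first):
  row 0 [0000]: F1=1 F2=1 -> F1&~F2 -> 0
  row 1 [0001]: F1=1 F2=1 -> F1&~F2 -> 0
  row 2 [0010]: F1=1 F2=1 -> F1&~F2 -> 0
  row 3 [0011]: F1=1 F2=1 -> F1&~F2 -> 0
  row 4 [0100]: F1=1 F2=1 -> F1&~F2 -> 0
  row 5 [0101]: F1=1 F2=1 -> F1&~F2 -> 0
  row 6 [0110]: F1=1 F2=1 -> F1&~F2 -> 0
  row 7 [0111]: F1=1 F2=0 -> F1&~F2 -> 1
  row 8 [1000]: F1=1 F2=1 -> F1&~F2 -> 0
  row 9 [1001]: F1=1 F2=1 -> F1&~F2 -> 0
  row 10 [1010]: F1=1 F2=1 -> F1&~F2 -> 0
  row 11 [1011]: F1=1 F2=1 -> F1&~F2 -> 0
  row 12 [1100]: F1=1 F2=1 -> F1&~F2 -> 0
  row 13 [1101]: F1=1 F2=1 -> F1&~F2 -> 0
  row 14 [1110]: F1=1 F2=1 -> F1&~F2 -> 0
  row 15 [1111]: F1=1 F2=0 -> F1&~F2 -> 1
Full result column, 4 rows per line (u,v fixed per line; w,z runs 00..11 left to right):
  rows 0-3 [u,v=00]: 0000  = hex 0
  rows 4-7 [u,v=01]: 0001  = hex 1
  rows 8-11 [u,v=10]: 0000  = hex 0
  rows 12-15 [u,v=11]: 0001  = hex 1
Counterexample vector (row 0 .. row 15) = 0000000100000001
Output column grouped in 4s = 0000 0001 0000 0001 = 0x0101
Convert to decimal digit by digit (value = value*16 + digit):
  0 -> 0
  0*16 + 1 = 1
  1*16 + 0 = 16
  16*16 + 1 = 257
Decimal = 257

257


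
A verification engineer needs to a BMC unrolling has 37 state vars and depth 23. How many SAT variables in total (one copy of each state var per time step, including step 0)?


BMC unrolls to depth k, creating one copy of each state var for steps 0..k.
Step count = 23 + 1 = 24 (steps 0 through 23)
Vars per step = 37
Total = 37 * 24 = 888

888


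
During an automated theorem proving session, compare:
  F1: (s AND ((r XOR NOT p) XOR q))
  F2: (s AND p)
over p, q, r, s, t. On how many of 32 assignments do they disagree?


F1 = (s AND ((r XOR NOT p) XOR q))
F2 = (s AND p)
Evaluate both on each of 32 rows (bits = p,q,r,s,t):
  row 0 [00000]: F1=0 F2=0 -> 0
  row 1 [00001]: F1=0 F2=0 -> 0
  row 2 [00010]: F1=1 F2=0 (differ) -> 1
  row 3 [00011]: F1=1 F2=0 (differ) -> 1
  row 4 [00100]: F1=0 F2=0 -> 0
  row 5 [00101]: F1=0 F2=0 -> 0
  row 6 [00110]: F1=0 F2=0 -> 0
  row 7 [00111]: F1=0 F2=0 -> 0
  row 8 [01000]: F1=0 F2=0 -> 0
  row 9 [01001]: F1=0 F2=0 -> 0
  row 10 [01010]: F1=0 F2=0 -> 0
  row 11 [01011]: F1=0 F2=0 -> 0
  row 12 [01100]: F1=0 F2=0 -> 0
  row 13 [01101]: F1=0 F2=0 -> 0
  row 14 [01110]: F1=1 F2=0 (differ) -> 1
  row 15 [01111]: F1=1 F2=0 (differ) -> 1
  row 16 [10000]: F1=0 F2=0 -> 0
  row 17 [10001]: F1=0 F2=0 -> 0
  row 18 [10010]: F1=0 F2=1 (differ) -> 1
  row 19 [10011]: F1=0 F2=1 (differ) -> 1
  row 20 [10100]: F1=0 F2=0 -> 0
  row 21 [10101]: F1=0 F2=0 -> 0
  row 22 [10110]: F1=1 F2=1 -> 0
  row 23 [10111]: F1=1 F2=1 -> 0
  row 24 [11000]: F1=0 F2=0 -> 0
  row 25 [11001]: F1=0 F2=0 -> 0
  row 26 [11010]: F1=1 F2=1 -> 0
  row 27 [11011]: F1=1 F2=1 -> 0
  row 28 [11100]: F1=0 F2=0 -> 0
  row 29 [11101]: F1=0 F2=0 -> 0
  row 30 [11110]: F1=0 F2=1 (differ) -> 1
  row 31 [11111]: F1=0 F2=1 (differ) -> 1
Full result column, 8 rows per line (p,q fixed per line; r,s,t runs 000..111 left to right):
  rows 0-7 [p,q=00]: 00110000  (ones: 2)
  rows 8-15 [p,q=01]: 00000011  (ones: 2)
  rows 16-23 [p,q=10]: 00110000  (ones: 2)
  rows 24-31 [p,q=11]: 00000011  (ones: 2)
Disagreements = 2+2+2+2 = 8

8


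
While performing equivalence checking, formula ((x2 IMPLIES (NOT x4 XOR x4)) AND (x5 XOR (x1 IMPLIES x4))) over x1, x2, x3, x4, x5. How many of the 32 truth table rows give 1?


Formula: ((x2 IMPLIES (NOT x4 XOR x4)) AND (x5 XOR (x1 IMPLIES x4))) over 5 vars (32 rows)
Evaluate each row (x1, x2, x3, x4, x5 as bits, MSB first):
  row 0 [00000]: ((0 IMPLIES (NOT 0 XOR 0)) AND (0 XOR (0 IMPLIES 0))) -> 1
  row 1 [00001]: ((0 IMPLIES (NOT 0 XOR 0)) AND (1 XOR (0 IMPLIES 0))) -> 0
  row 2 [00010]: ((0 IMPLIES (NOT 1 XOR 1)) AND (0 XOR (0 IMPLIES 1))) -> 1
  row 3 [00011]: ((0 IMPLIES (NOT 1 XOR 1)) AND (1 XOR (0 IMPLIES 1))) -> 0
  row 4 [00100]: ((0 IMPLIES (NOT 0 XOR 0)) AND (0 XOR (0 IMPLIES 0))) -> 1
  row 5 [00101]: ((0 IMPLIES (NOT 0 XOR 0)) AND (1 XOR (0 IMPLIES 0))) -> 0
  row 6 [00110]: ((0 IMPLIES (NOT 1 XOR 1)) AND (0 XOR (0 IMPLIES 1))) -> 1
  row 7 [00111]: ((0 IMPLIES (NOT 1 XOR 1)) AND (1 XOR (0 IMPLIES 1))) -> 0
  row 8 [01000]: ((1 IMPLIES (NOT 0 XOR 0)) AND (0 XOR (0 IMPLIES 0))) -> 1
  row 9 [01001]: ((1 IMPLIES (NOT 0 XOR 0)) AND (1 XOR (0 IMPLIES 0))) -> 0
  row 10 [01010]: ((1 IMPLIES (NOT 1 XOR 1)) AND (0 XOR (0 IMPLIES 1))) -> 1
  row 11 [01011]: ((1 IMPLIES (NOT 1 XOR 1)) AND (1 XOR (0 IMPLIES 1))) -> 0
  row 12 [01100]: ((1 IMPLIES (NOT 0 XOR 0)) AND (0 XOR (0 IMPLIES 0))) -> 1
  row 13 [01101]: ((1 IMPLIES (NOT 0 XOR 0)) AND (1 XOR (0 IMPLIES 0))) -> 0
  row 14 [01110]: ((1 IMPLIES (NOT 1 XOR 1)) AND (0 XOR (0 IMPLIES 1))) -> 1
  row 15 [01111]: ((1 IMPLIES (NOT 1 XOR 1)) AND (1 XOR (0 IMPLIES 1))) -> 0
  row 16 [10000]: ((0 IMPLIES (NOT 0 XOR 0)) AND (0 XOR (1 IMPLIES 0))) -> 0
  row 17 [10001]: ((0 IMPLIES (NOT 0 XOR 0)) AND (1 XOR (1 IMPLIES 0))) -> 1
  row 18 [10010]: ((0 IMPLIES (NOT 1 XOR 1)) AND (0 XOR (1 IMPLIES 1))) -> 1
  row 19 [10011]: ((0 IMPLIES (NOT 1 XOR 1)) AND (1 XOR (1 IMPLIES 1))) -> 0
  row 20 [10100]: ((0 IMPLIES (NOT 0 XOR 0)) AND (0 XOR (1 IMPLIES 0))) -> 0
  row 21 [10101]: ((0 IMPLIES (NOT 0 XOR 0)) AND (1 XOR (1 IMPLIES 0))) -> 1
  row 22 [10110]: ((0 IMPLIES (NOT 1 XOR 1)) AND (0 XOR (1 IMPLIES 1))) -> 1
  row 23 [10111]: ((0 IMPLIES (NOT 1 XOR 1)) AND (1 XOR (1 IMPLIES 1))) -> 0
  row 24 [11000]: ((1 IMPLIES (NOT 0 XOR 0)) AND (0 XOR (1 IMPLIES 0))) -> 0
  row 25 [11001]: ((1 IMPLIES (NOT 0 XOR 0)) AND (1 XOR (1 IMPLIES 0))) -> 1
  row 26 [11010]: ((1 IMPLIES (NOT 1 XOR 1)) AND (0 XOR (1 IMPLIES 1))) -> 1
  row 27 [11011]: ((1 IMPLIES (NOT 1 XOR 1)) AND (1 XOR (1 IMPLIES 1))) -> 0
  row 28 [11100]: ((1 IMPLIES (NOT 0 XOR 0)) AND (0 XOR (1 IMPLIES 0))) -> 0
  row 29 [11101]: ((1 IMPLIES (NOT 0 XOR 0)) AND (1 XOR (1 IMPLIES 0))) -> 1
  row 30 [11110]: ((1 IMPLIES (NOT 1 XOR 1)) AND (0 XOR (1 IMPLIES 1))) -> 1
  row 31 [11111]: ((1 IMPLIES (NOT 1 XOR 1)) AND (1 XOR (1 IMPLIES 1))) -> 0
Full result column, 8 rows per line (x1,x2 fixed per line; x3,x4,x5 runs 000..111 left to right):
  rows 0-7 [x1,x2=00]: 10101010  (ones: 4)
  rows 8-15 [x1,x2=01]: 10101010  (ones: 4)
  rows 16-23 [x1,x2=10]: 01100110  (ones: 4)
  rows 24-31 [x1,x2=11]: 01100110  (ones: 4)
Count of 1-rows = 4+4+4+4 = 16

16


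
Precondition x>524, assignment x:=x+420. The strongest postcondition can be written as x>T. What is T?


Formula: sp(P, x:=E) = exists old_x. (x = E[old_x/x]) AND P[old_x/x] (old_x is the value of x before the assignment; eliminate old_x by solving x = E[old_x/x] for old_x)
Step 1: Precondition P: x>524, i.e. old_x > 524
Step 2: Assignment gives x = old_x + 420, so old_x = x - 420
Step 3: Substitute into P: x - 420 > 524
Step 4: Simplify: x > 524+420 = 944

944


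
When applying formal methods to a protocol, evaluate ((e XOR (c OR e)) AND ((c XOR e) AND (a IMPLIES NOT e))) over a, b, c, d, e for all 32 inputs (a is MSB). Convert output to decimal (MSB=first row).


Formula: ((e XOR (c OR e)) AND ((c XOR e) AND (a IMPLIES NOT e))) over a, b, c, d, e (32 rows)
Evaluate each row (bits = a,b,c,d,e, MSB first):
  row 0 [00000]: ((0 XOR (0 OR 0)) AND ((0 XOR 0) AND (0 IMPLIES NOT 0))) -> 0
  row 1 [00001]: ((1 XOR (0 OR 1)) AND ((0 XOR 1) AND (0 IMPLIES NOT 1))) -> 0
  row 2 [00010]: ((0 XOR (0 OR 0)) AND ((0 XOR 0) AND (0 IMPLIES NOT 0))) -> 0
  row 3 [00011]: ((1 XOR (0 OR 1)) AND ((0 XOR 1) AND (0 IMPLIES NOT 1))) -> 0
  row 4 [00100]: ((0 XOR (1 OR 0)) AND ((1 XOR 0) AND (0 IMPLIES NOT 0))) -> 1
  row 5 [00101]: ((1 XOR (1 OR 1)) AND ((1 XOR 1) AND (0 IMPLIES NOT 1))) -> 0
  row 6 [00110]: ((0 XOR (1 OR 0)) AND ((1 XOR 0) AND (0 IMPLIES NOT 0))) -> 1
  row 7 [00111]: ((1 XOR (1 OR 1)) AND ((1 XOR 1) AND (0 IMPLIES NOT 1))) -> 0
  row 8 [01000]: ((0 XOR (0 OR 0)) AND ((0 XOR 0) AND (0 IMPLIES NOT 0))) -> 0
  row 9 [01001]: ((1 XOR (0 OR 1)) AND ((0 XOR 1) AND (0 IMPLIES NOT 1))) -> 0
  row 10 [01010]: ((0 XOR (0 OR 0)) AND ((0 XOR 0) AND (0 IMPLIES NOT 0))) -> 0
  row 11 [01011]: ((1 XOR (0 OR 1)) AND ((0 XOR 1) AND (0 IMPLIES NOT 1))) -> 0
  row 12 [01100]: ((0 XOR (1 OR 0)) AND ((1 XOR 0) AND (0 IMPLIES NOT 0))) -> 1
  row 13 [01101]: ((1 XOR (1 OR 1)) AND ((1 XOR 1) AND (0 IMPLIES NOT 1))) -> 0
  row 14 [01110]: ((0 XOR (1 OR 0)) AND ((1 XOR 0) AND (0 IMPLIES NOT 0))) -> 1
  row 15 [01111]: ((1 XOR (1 OR 1)) AND ((1 XOR 1) AND (0 IMPLIES NOT 1))) -> 0
  row 16 [10000]: ((0 XOR (0 OR 0)) AND ((0 XOR 0) AND (1 IMPLIES NOT 0))) -> 0
  row 17 [10001]: ((1 XOR (0 OR 1)) AND ((0 XOR 1) AND (1 IMPLIES NOT 1))) -> 0
  row 18 [10010]: ((0 XOR (0 OR 0)) AND ((0 XOR 0) AND (1 IMPLIES NOT 0))) -> 0
  row 19 [10011]: ((1 XOR (0 OR 1)) AND ((0 XOR 1) AND (1 IMPLIES NOT 1))) -> 0
  row 20 [10100]: ((0 XOR (1 OR 0)) AND ((1 XOR 0) AND (1 IMPLIES NOT 0))) -> 1
  row 21 [10101]: ((1 XOR (1 OR 1)) AND ((1 XOR 1) AND (1 IMPLIES NOT 1))) -> 0
  row 22 [10110]: ((0 XOR (1 OR 0)) AND ((1 XOR 0) AND (1 IMPLIES NOT 0))) -> 1
  row 23 [10111]: ((1 XOR (1 OR 1)) AND ((1 XOR 1) AND (1 IMPLIES NOT 1))) -> 0
  row 24 [11000]: ((0 XOR (0 OR 0)) AND ((0 XOR 0) AND (1 IMPLIES NOT 0))) -> 0
  row 25 [11001]: ((1 XOR (0 OR 1)) AND ((0 XOR 1) AND (1 IMPLIES NOT 1))) -> 0
  row 26 [11010]: ((0 XOR (0 OR 0)) AND ((0 XOR 0) AND (1 IMPLIES NOT 0))) -> 0
  row 27 [11011]: ((1 XOR (0 OR 1)) AND ((0 XOR 1) AND (1 IMPLIES NOT 1))) -> 0
  row 28 [11100]: ((0 XOR (1 OR 0)) AND ((1 XOR 0) AND (1 IMPLIES NOT 0))) -> 1
  row 29 [11101]: ((1 XOR (1 OR 1)) AND ((1 XOR 1) AND (1 IMPLIES NOT 1))) -> 0
  row 30 [11110]: ((0 XOR (1 OR 0)) AND ((1 XOR 0) AND (1 IMPLIES NOT 0))) -> 1
  row 31 [11111]: ((1 XOR (1 OR 1)) AND ((1 XOR 1) AND (1 IMPLIES NOT 1))) -> 0
Full result column, 4 rows per line (a,b,c fixed per line; d,e runs 00..11 left to right):
  rows 0-3 [a,b,c=000]: 0000  = hex 0
  rows 4-7 [a,b,c=001]: 1010  = hex A
  rows 8-11 [a,b,c=010]: 0000  = hex 0
  rows 12-15 [a,b,c=011]: 1010  = hex A
  rows 16-19 [a,b,c=100]: 0000  = hex 0
  rows 20-23 [a,b,c=101]: 1010  = hex A
  rows 24-27 [a,b,c=110]: 0000  = hex 0
  rows 28-31 [a,b,c=111]: 1010  = hex A
Output column (row 0 .. row 31) = 00001010000010100000101000001010
Output column grouped in 4s = 0000 1010 0000 1010 0000 1010 0000 1010 = 0x0A0A0A0A
Convert to decimal digit by digit (value = value*16 + digit):
  0 -> 0
  0*16 + 10 (A) = 10
  10*16 + 0 = 160
  160*16 + 10 (A) = 2570
  2570*16 + 0 = 41120
  41120*16 + 10 (A) = 657930
  657930*16 + 0 = 10526880
  10526880*16 + 10 (A) = 168430090
Decimal = 168430090

168430090


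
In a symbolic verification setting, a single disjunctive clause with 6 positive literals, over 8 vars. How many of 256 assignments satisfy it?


Step 1: Total=2^8=256
Step 2: Unsat when all 6 false: 2^2=4
Step 3: Sat=256-4=252

252


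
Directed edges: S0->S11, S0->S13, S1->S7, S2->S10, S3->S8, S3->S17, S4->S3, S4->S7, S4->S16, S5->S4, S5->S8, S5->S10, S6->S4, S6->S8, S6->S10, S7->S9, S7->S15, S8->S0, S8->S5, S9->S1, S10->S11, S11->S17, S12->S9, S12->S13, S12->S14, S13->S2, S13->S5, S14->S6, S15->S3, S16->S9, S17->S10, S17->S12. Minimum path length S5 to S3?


BFS layer-by-layer from S5:
  dist 0: {S5}
  dist 1: {S4, S8, S10}
  dist 2: {S0, S3, S7, S11, S16}
  -> S3 reached at distance 2
Shortest path length = 2

2


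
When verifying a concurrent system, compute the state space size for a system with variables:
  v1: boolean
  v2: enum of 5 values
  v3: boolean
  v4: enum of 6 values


State space = product of domain sizes of all variables.
Domain sizes:
  v1 (boolean): 2
  v2 (enum of 5 values): 5
  v3 (boolean): 2
  v4 (enum of 6 values): 6
Product = 2 * 5 * 2 * 6 = 120

120


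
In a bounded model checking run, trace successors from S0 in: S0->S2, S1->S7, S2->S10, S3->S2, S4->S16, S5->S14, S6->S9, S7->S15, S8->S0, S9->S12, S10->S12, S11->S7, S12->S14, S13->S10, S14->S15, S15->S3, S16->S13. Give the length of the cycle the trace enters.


Trace from S0 until a state repeats:
  S0 -> S2 -> S10 -> S12 -> S14 -> S15 -> S3 -> S2
S2 first seen at step 1, revisited at step 7.
Cycle length = 7 - 1 = 6

6


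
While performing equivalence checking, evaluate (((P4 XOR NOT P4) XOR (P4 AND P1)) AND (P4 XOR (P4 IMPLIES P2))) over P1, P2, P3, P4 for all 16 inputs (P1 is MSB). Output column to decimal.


Formula: (((P4 XOR NOT P4) XOR (P4 AND P1)) AND (P4 XOR (P4 IMPLIES P2))) over P1, P2, P3, P4 (16 rows)
Evaluate each row (bits = P1,P2,P3,P4, MSB first):
  row 0 [0000]: (((0 XOR NOT 0) XOR (0 AND 0)) AND (0 XOR (0 IMPLIES 0))) -> 1
  row 1 [0001]: (((1 XOR NOT 1) XOR (1 AND 0)) AND (1 XOR (1 IMPLIES 0))) -> 1
  row 2 [0010]: (((0 XOR NOT 0) XOR (0 AND 0)) AND (0 XOR (0 IMPLIES 0))) -> 1
  row 3 [0011]: (((1 XOR NOT 1) XOR (1 AND 0)) AND (1 XOR (1 IMPLIES 0))) -> 1
  row 4 [0100]: (((0 XOR NOT 0) XOR (0 AND 0)) AND (0 XOR (0 IMPLIES 1))) -> 1
  row 5 [0101]: (((1 XOR NOT 1) XOR (1 AND 0)) AND (1 XOR (1 IMPLIES 1))) -> 0
  row 6 [0110]: (((0 XOR NOT 0) XOR (0 AND 0)) AND (0 XOR (0 IMPLIES 1))) -> 1
  row 7 [0111]: (((1 XOR NOT 1) XOR (1 AND 0)) AND (1 XOR (1 IMPLIES 1))) -> 0
  row 8 [1000]: (((0 XOR NOT 0) XOR (0 AND 1)) AND (0 XOR (0 IMPLIES 0))) -> 1
  row 9 [1001]: (((1 XOR NOT 1) XOR (1 AND 1)) AND (1 XOR (1 IMPLIES 0))) -> 0
  row 10 [1010]: (((0 XOR NOT 0) XOR (0 AND 1)) AND (0 XOR (0 IMPLIES 0))) -> 1
  row 11 [1011]: (((1 XOR NOT 1) XOR (1 AND 1)) AND (1 XOR (1 IMPLIES 0))) -> 0
  row 12 [1100]: (((0 XOR NOT 0) XOR (0 AND 1)) AND (0 XOR (0 IMPLIES 1))) -> 1
  row 13 [1101]: (((1 XOR NOT 1) XOR (1 AND 1)) AND (1 XOR (1 IMPLIES 1))) -> 0
  row 14 [1110]: (((0 XOR NOT 0) XOR (0 AND 1)) AND (0 XOR (0 IMPLIES 1))) -> 1
  row 15 [1111]: (((1 XOR NOT 1) XOR (1 AND 1)) AND (1 XOR (1 IMPLIES 1))) -> 0
Full result column, 4 rows per line (P1,P2 fixed per line; P3,P4 runs 00..11 left to right):
  rows 0-3 [P1,P2=00]: 1111  = hex F
  rows 4-7 [P1,P2=01]: 1010  = hex A
  rows 8-11 [P1,P2=10]: 1010  = hex A
  rows 12-15 [P1,P2=11]: 1010  = hex A
Output column (row 0 .. row 15) = 1111101010101010
Output column grouped in 4s = 1111 1010 1010 1010 = 0xFAAA
Convert to decimal digit by digit (value = value*16 + digit):
  F -> 15
  15*16 + 10 (A) = 250
  250*16 + 10 (A) = 4010
  4010*16 + 10 (A) = 64170
Decimal = 64170

64170


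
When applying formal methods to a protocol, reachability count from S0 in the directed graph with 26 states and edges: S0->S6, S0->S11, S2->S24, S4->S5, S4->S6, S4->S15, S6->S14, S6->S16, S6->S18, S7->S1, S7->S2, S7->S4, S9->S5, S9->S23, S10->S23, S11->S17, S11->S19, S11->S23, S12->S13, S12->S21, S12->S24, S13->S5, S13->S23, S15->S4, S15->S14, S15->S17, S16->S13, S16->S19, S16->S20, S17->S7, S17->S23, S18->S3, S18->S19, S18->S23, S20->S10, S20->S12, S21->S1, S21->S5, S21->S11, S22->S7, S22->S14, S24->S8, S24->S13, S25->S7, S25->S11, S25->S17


BFS from S0:
  layer 0: {S0}
  layer 1: {S6, S11}
  layer 2: {S14, S16, S17, S18, S19, S23}
  layer 3: {S3, S7, S13, S20}
  layer 4: {S1, S2, S4, S5, S10, S12}
  layer 5: {S15, S21, S24}
  layer 6: {S8}
Reachable set: {S0, S1, S2, S3, S4, S5, S6, S7, S8, S10, S11, S12, S13, S14, S15, S16, S17, S18, S19, S20, S21, S23, S24}
Count = 23

23


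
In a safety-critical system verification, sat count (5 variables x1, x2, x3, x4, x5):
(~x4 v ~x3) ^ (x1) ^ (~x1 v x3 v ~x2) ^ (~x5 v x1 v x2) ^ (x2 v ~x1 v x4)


CNF with 5 clauses over 5 vars (32 assignments).
An assignment satisfies CNF iff every clause has >=1 true literal.
Check each row (bits = x1,x2,x3,x4,x5; clause T/F shown):
  row 0 [00000]: clauses=TFTTT -> 0
  row 1 [00001]: clauses=TFTFT -> 0
  row 2 [00010]: clauses=TFTTT -> 0
  row 3 [00011]: clauses=TFTFT -> 0
  row 4 [00100]: clauses=TFTTT -> 0
  row 5 [00101]: clauses=TFTFT -> 0
  row 6 [00110]: clauses=FFTTT -> 0
  row 7 [00111]: clauses=FFTFT -> 0
  row 8 [01000]: clauses=TFTTT -> 0
  row 9 [01001]: clauses=TFTTT -> 0
  row 10 [01010]: clauses=TFTTT -> 0
  row 11 [01011]: clauses=TFTTT -> 0
  row 12 [01100]: clauses=TFTTT -> 0
  row 13 [01101]: clauses=TFTTT -> 0
  row 14 [01110]: clauses=FFTTT -> 0
  row 15 [01111]: clauses=FFTTT -> 0
  row 16 [10000]: clauses=TTTTF -> 0
  row 17 [10001]: clauses=TTTTF -> 0
  row 18 [10010]: clauses=TTTTT -> 1
  row 19 [10011]: clauses=TTTTT -> 1
  row 20 [10100]: clauses=TTTTF -> 0
  row 21 [10101]: clauses=TTTTF -> 0
  row 22 [10110]: clauses=FTTTT -> 0
  row 23 [10111]: clauses=FTTTT -> 0
  row 24 [11000]: clauses=TTFTT -> 0
  row 25 [11001]: clauses=TTFTT -> 0
  row 26 [11010]: clauses=TTFTT -> 0
  row 27 [11011]: clauses=TTFTT -> 0
  row 28 [11100]: clauses=TTTTT -> 1
  row 29 [11101]: clauses=TTTTT -> 1
  row 30 [11110]: clauses=FTTTT -> 0
  row 31 [11111]: clauses=FTTTT -> 0
Full result column, 8 rows per line (x1,x2 fixed per line; x3,x4,x5 runs 000..111 left to right):
  rows 0-7 [x1,x2=00]: 00000000  (ones: 0)
  rows 8-15 [x1,x2=01]: 00000000  (ones: 0)
  rows 16-23 [x1,x2=10]: 00110000  (ones: 2)
  rows 24-31 [x1,x2=11]: 00001100  (ones: 2)
Satisfying assignments = 0+0+2+2 = 4

4


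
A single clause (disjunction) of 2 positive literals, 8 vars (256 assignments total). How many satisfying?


Step 1: Total=2^8=256
Step 2: Unsat when all 2 false: 2^6=64
Step 3: Sat=256-64=192

192


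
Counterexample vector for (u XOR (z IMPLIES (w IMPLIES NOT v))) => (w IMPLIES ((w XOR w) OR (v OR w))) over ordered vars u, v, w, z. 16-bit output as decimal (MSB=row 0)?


F1 = (u XOR (z IMPLIES (w IMPLIES NOT v)))
F2 = (w IMPLIES ((w XOR w) OR (v OR w)))
Counterexample to F1=>F2 is where F1=1 and F2=0.
Evaluate each row (bits = u,v,w,z, MSB first):
  row 0 [0000]: F1=1 F2=1 -> F1&~F2 -> 0
  row 1 [0001]: F1=1 F2=1 -> F1&~F2 -> 0
  row 2 [0010]: F1=1 F2=1 -> F1&~F2 -> 0
  row 3 [0011]: F1=1 F2=1 -> F1&~F2 -> 0
  row 4 [0100]: F1=1 F2=1 -> F1&~F2 -> 0
  row 5 [0101]: F1=1 F2=1 -> F1&~F2 -> 0
  row 6 [0110]: F1=1 F2=1 -> F1&~F2 -> 0
  row 7 [0111]: F1=0 F2=1 -> F1&~F2 -> 0
  row 8 [1000]: F1=0 F2=1 -> F1&~F2 -> 0
  row 9 [1001]: F1=0 F2=1 -> F1&~F2 -> 0
  row 10 [1010]: F1=0 F2=1 -> F1&~F2 -> 0
  row 11 [1011]: F1=0 F2=1 -> F1&~F2 -> 0
  row 12 [1100]: F1=0 F2=1 -> F1&~F2 -> 0
  row 13 [1101]: F1=0 F2=1 -> F1&~F2 -> 0
  row 14 [1110]: F1=0 F2=1 -> F1&~F2 -> 0
  row 15 [1111]: F1=1 F2=1 -> F1&~F2 -> 0
Full result column, 4 rows per line (u,v fixed per line; w,z runs 00..11 left to right):
  rows 0-3 [u,v=00]: 0000  = hex 0
  rows 4-7 [u,v=01]: 0000  = hex 0
  rows 8-11 [u,v=10]: 0000  = hex 0
  rows 12-15 [u,v=11]: 0000  = hex 0
Counterexample vector (row 0 .. row 15) = 0000000000000000
Output column grouped in 4s = 0000 0000 0000 0000 = 0x0000
Convert to decimal digit by digit (value = value*16 + digit):
  0 -> 0
  0*16 + 0 = 0
  0*16 + 0 = 0
  0*16 + 0 = 0
Decimal = 0

0


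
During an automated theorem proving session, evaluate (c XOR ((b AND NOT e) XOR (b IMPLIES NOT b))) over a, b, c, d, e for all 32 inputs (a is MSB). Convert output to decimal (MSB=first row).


Formula: (c XOR ((b AND NOT e) XOR (b IMPLIES NOT b))) over a, b, c, d, e (32 rows)
Evaluate each row (bits = a,b,c,d,e, MSB first):
  row 0 [00000]: (0 XOR ((0 AND NOT 0) XOR (0 IMPLIES NOT 0))) -> 1
  row 1 [00001]: (0 XOR ((0 AND NOT 1) XOR (0 IMPLIES NOT 0))) -> 1
  row 2 [00010]: (0 XOR ((0 AND NOT 0) XOR (0 IMPLIES NOT 0))) -> 1
  row 3 [00011]: (0 XOR ((0 AND NOT 1) XOR (0 IMPLIES NOT 0))) -> 1
  row 4 [00100]: (1 XOR ((0 AND NOT 0) XOR (0 IMPLIES NOT 0))) -> 0
  row 5 [00101]: (1 XOR ((0 AND NOT 1) XOR (0 IMPLIES NOT 0))) -> 0
  row 6 [00110]: (1 XOR ((0 AND NOT 0) XOR (0 IMPLIES NOT 0))) -> 0
  row 7 [00111]: (1 XOR ((0 AND NOT 1) XOR (0 IMPLIES NOT 0))) -> 0
  row 8 [01000]: (0 XOR ((1 AND NOT 0) XOR (1 IMPLIES NOT 1))) -> 1
  row 9 [01001]: (0 XOR ((1 AND NOT 1) XOR (1 IMPLIES NOT 1))) -> 0
  row 10 [01010]: (0 XOR ((1 AND NOT 0) XOR (1 IMPLIES NOT 1))) -> 1
  row 11 [01011]: (0 XOR ((1 AND NOT 1) XOR (1 IMPLIES NOT 1))) -> 0
  row 12 [01100]: (1 XOR ((1 AND NOT 0) XOR (1 IMPLIES NOT 1))) -> 0
  row 13 [01101]: (1 XOR ((1 AND NOT 1) XOR (1 IMPLIES NOT 1))) -> 1
  row 14 [01110]: (1 XOR ((1 AND NOT 0) XOR (1 IMPLIES NOT 1))) -> 0
  row 15 [01111]: (1 XOR ((1 AND NOT 1) XOR (1 IMPLIES NOT 1))) -> 1
  row 16 [10000]: (0 XOR ((0 AND NOT 0) XOR (0 IMPLIES NOT 0))) -> 1
  row 17 [10001]: (0 XOR ((0 AND NOT 1) XOR (0 IMPLIES NOT 0))) -> 1
  row 18 [10010]: (0 XOR ((0 AND NOT 0) XOR (0 IMPLIES NOT 0))) -> 1
  row 19 [10011]: (0 XOR ((0 AND NOT 1) XOR (0 IMPLIES NOT 0))) -> 1
  row 20 [10100]: (1 XOR ((0 AND NOT 0) XOR (0 IMPLIES NOT 0))) -> 0
  row 21 [10101]: (1 XOR ((0 AND NOT 1) XOR (0 IMPLIES NOT 0))) -> 0
  row 22 [10110]: (1 XOR ((0 AND NOT 0) XOR (0 IMPLIES NOT 0))) -> 0
  row 23 [10111]: (1 XOR ((0 AND NOT 1) XOR (0 IMPLIES NOT 0))) -> 0
  row 24 [11000]: (0 XOR ((1 AND NOT 0) XOR (1 IMPLIES NOT 1))) -> 1
  row 25 [11001]: (0 XOR ((1 AND NOT 1) XOR (1 IMPLIES NOT 1))) -> 0
  row 26 [11010]: (0 XOR ((1 AND NOT 0) XOR (1 IMPLIES NOT 1))) -> 1
  row 27 [11011]: (0 XOR ((1 AND NOT 1) XOR (1 IMPLIES NOT 1))) -> 0
  row 28 [11100]: (1 XOR ((1 AND NOT 0) XOR (1 IMPLIES NOT 1))) -> 0
  row 29 [11101]: (1 XOR ((1 AND NOT 1) XOR (1 IMPLIES NOT 1))) -> 1
  row 30 [11110]: (1 XOR ((1 AND NOT 0) XOR (1 IMPLIES NOT 1))) -> 0
  row 31 [11111]: (1 XOR ((1 AND NOT 1) XOR (1 IMPLIES NOT 1))) -> 1
Full result column, 4 rows per line (a,b,c fixed per line; d,e runs 00..11 left to right):
  rows 0-3 [a,b,c=000]: 1111  = hex F
  rows 4-7 [a,b,c=001]: 0000  = hex 0
  rows 8-11 [a,b,c=010]: 1010  = hex A
  rows 12-15 [a,b,c=011]: 0101  = hex 5
  rows 16-19 [a,b,c=100]: 1111  = hex F
  rows 20-23 [a,b,c=101]: 0000  = hex 0
  rows 24-27 [a,b,c=110]: 1010  = hex A
  rows 28-31 [a,b,c=111]: 0101  = hex 5
Output column (row 0 .. row 31) = 11110000101001011111000010100101
Output column grouped in 4s = 1111 0000 1010 0101 1111 0000 1010 0101 = 0xF0A5F0A5
Convert to decimal digit by digit (value = value*16 + digit):
  F -> 15
  15*16 + 0 = 240
  240*16 + 10 (A) = 3850
  3850*16 + 5 = 61605
  61605*16 + 15 (F) = 985695
  985695*16 + 0 = 15771120
  15771120*16 + 10 (A) = 252337930
  252337930*16 + 5 = 4037406885
Decimal = 4037406885

4037406885


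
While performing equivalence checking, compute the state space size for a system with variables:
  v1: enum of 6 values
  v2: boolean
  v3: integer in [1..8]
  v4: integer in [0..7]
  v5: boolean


State space = product of domain sizes of all variables.
Domain sizes:
  v1 (enum of 6 values): 6
  v2 (boolean): 2
  v3 (integer in [1..8]): 8
  v4 (integer in [0..7]): 8
  v5 (boolean): 2
Product = 6 * 2 * 8 * 8 * 2 = 1536

1536


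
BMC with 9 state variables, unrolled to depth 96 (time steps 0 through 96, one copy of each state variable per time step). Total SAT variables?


BMC unrolls to depth k, creating one copy of each state var for steps 0..k.
Step count = 96 + 1 = 97 (steps 0 through 96)
Vars per step = 9
Total = 9 * 97 = 873

873


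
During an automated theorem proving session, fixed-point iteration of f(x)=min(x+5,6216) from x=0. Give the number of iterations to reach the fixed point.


Step 1: x=0, cap=6216, increment=5
Step 2: x grows by 5 each step until capped at 6216; fixed point is x=6216
Step 3: iterations = ceil(6216/5) = 1244

1244


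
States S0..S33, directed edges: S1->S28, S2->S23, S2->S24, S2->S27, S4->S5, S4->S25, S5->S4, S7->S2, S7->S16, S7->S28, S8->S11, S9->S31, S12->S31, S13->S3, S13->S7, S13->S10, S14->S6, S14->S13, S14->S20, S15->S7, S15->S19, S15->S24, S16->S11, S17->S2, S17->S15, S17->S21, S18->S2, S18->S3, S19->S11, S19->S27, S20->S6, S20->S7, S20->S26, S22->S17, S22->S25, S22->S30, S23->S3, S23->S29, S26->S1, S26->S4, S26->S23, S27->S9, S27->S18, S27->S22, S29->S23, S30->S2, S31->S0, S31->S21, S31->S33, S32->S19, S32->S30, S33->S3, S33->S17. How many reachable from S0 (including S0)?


BFS from S0:
  layer 0: {S0}
Reachable set: {S0}
Count = 1

1


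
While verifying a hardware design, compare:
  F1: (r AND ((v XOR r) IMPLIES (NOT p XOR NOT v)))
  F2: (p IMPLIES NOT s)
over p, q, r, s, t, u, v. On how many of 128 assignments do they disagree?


F1 = (r AND ((v XOR r) IMPLIES (NOT p XOR NOT v)))
F2 = (p IMPLIES NOT s)
Evaluate both on each of 128 rows (bits = p,q,r,s,t,u,v):
  row 0 [0000000]: F1=0 F2=1 (differ) -> 1
  row 1 [0000001]: F1=0 F2=1 (differ) -> 1
  row 2 [0000010]: F1=0 F2=1 (differ) -> 1
  row 3 [0000011]: F1=0 F2=1 (differ) -> 1
  row 4 [0000100]: F1=0 F2=1 (differ) -> 1
  (every remaining row is evaluated the same way; all 128 results are listed next)
Full result column, 8 rows per line (p,q,r,s fixed per line; t,u,v runs 000..111 left to right):
  rows 0-7 [p,q,r,s=0000]: 11111111  (ones: 8)
  rows 8-15 [p,q,r,s=0001]: 11111111  (ones: 8)
  rows 16-23 [p,q,r,s=0010]: 10101010  (ones: 4)
  rows 24-31 [p,q,r,s=0011]: 10101010  (ones: 4)
  rows 32-39 [p,q,r,s=0100]: 11111111  (ones: 8)
  rows 40-47 [p,q,r,s=0101]: 11111111  (ones: 8)
  rows 48-55 [p,q,r,s=0110]: 10101010  (ones: 4)
  rows 56-63 [p,q,r,s=0111]: 10101010  (ones: 4)
  rows 64-71 [p,q,r,s=1000]: 11111111  (ones: 8)
  rows 72-79 [p,q,r,s=1001]: 00000000  (ones: 0)
  rows 80-87 [p,q,r,s=1010]: 00000000  (ones: 0)
  rows 88-95 [p,q,r,s=1011]: 11111111  (ones: 8)
  rows 96-103 [p,q,r,s=1100]: 11111111  (ones: 8)
  rows 104-111 [p,q,r,s=1101]: 00000000  (ones: 0)
  rows 112-119 [p,q,r,s=1110]: 00000000  (ones: 0)
  rows 120-127 [p,q,r,s=1111]: 11111111  (ones: 8)
Disagreements = 8+8+4+4+8+8+4+4+8+0+0+8+8+0+0+8 = 80

80


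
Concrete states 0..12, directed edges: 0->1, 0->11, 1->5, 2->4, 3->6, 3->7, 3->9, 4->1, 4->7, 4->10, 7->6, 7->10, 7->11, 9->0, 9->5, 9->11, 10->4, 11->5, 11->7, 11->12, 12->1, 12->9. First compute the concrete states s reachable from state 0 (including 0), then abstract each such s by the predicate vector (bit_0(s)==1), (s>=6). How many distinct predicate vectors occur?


BFS from 0:
Concrete reachable: {0, 1, 4, 5, 6, 7, 9, 10, 11, 12}
Abstract via predicates (bit_0(s)==1), (s>=6):
  (0,0) <- {0, 4}
  (0,1) <- {6, 10, 12}
  (1,0) <- {1, 5}
  (1,1) <- {7, 9, 11}
Distinct abstract states = 4

4


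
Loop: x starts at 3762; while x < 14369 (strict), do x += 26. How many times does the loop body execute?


Step 1: x goes from 3762 toward 14369 by 26; the body runs while x<14369, so iterations = ceil((bound-start)/step)
Step 2: Distance=10607
Step 3: ceil(10607/26)=408

408


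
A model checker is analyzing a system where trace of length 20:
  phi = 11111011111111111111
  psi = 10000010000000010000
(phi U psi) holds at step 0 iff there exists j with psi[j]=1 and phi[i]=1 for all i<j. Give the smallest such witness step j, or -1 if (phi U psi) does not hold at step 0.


(phi U psi) at 0: need smallest j with psi[j]=1 and phi[i]=1 for all i in [0,j).
Scan from step 0:
  step 0: psi=1 and phi held for [0,0) -> witness found
Witness step = 0

0


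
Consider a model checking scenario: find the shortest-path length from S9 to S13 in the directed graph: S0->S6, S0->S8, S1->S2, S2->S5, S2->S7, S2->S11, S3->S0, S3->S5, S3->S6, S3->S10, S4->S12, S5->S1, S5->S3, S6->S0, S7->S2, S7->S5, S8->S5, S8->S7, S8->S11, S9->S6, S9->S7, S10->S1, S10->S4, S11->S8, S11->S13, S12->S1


BFS layer-by-layer from S9:
  dist 0: {S9}
  dist 1: {S6, S7}
  dist 2: {S0, S2, S5}
  dist 3: {S1, S3, S8, S11}
  dist 4: {S10, S13}
  -> S13 reached at distance 4
Shortest path length = 4

4


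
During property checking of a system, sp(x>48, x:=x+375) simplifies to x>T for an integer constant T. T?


Formula: sp(P, x:=E) = exists old_x. (x = E[old_x/x]) AND P[old_x/x] (old_x is the value of x before the assignment; eliminate old_x by solving x = E[old_x/x] for old_x)
Step 1: Precondition P: x>48, i.e. old_x > 48
Step 2: Assignment gives x = old_x + 375, so old_x = x - 375
Step 3: Substitute into P: x - 375 > 48
Step 4: Simplify: x > 48+375 = 423

423


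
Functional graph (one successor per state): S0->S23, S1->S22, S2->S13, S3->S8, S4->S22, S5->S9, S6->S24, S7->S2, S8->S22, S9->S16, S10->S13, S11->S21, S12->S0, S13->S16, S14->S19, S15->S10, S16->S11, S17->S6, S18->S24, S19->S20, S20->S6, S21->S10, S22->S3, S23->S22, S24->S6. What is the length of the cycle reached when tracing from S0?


Trace from S0 until a state repeats:
  S0 -> S23 -> S22 -> S3 -> S8 -> S22
S22 first seen at step 2, revisited at step 5.
Cycle length = 5 - 2 = 3

3


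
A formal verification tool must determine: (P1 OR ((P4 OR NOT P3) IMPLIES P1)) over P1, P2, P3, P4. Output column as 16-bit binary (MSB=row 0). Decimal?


Formula: (P1 OR ((P4 OR NOT P3) IMPLIES P1)) over P1, P2, P3, P4 (16 rows)
Evaluate each row (bits = P1,P2,P3,P4, MSB first):
  row 0 [0000]: (0 OR ((0 OR NOT 0) IMPLIES 0)) -> 0
  row 1 [0001]: (0 OR ((1 OR NOT 0) IMPLIES 0)) -> 0
  row 2 [0010]: (0 OR ((0 OR NOT 1) IMPLIES 0)) -> 1
  row 3 [0011]: (0 OR ((1 OR NOT 1) IMPLIES 0)) -> 0
  row 4 [0100]: (0 OR ((0 OR NOT 0) IMPLIES 0)) -> 0
  row 5 [0101]: (0 OR ((1 OR NOT 0) IMPLIES 0)) -> 0
  row 6 [0110]: (0 OR ((0 OR NOT 1) IMPLIES 0)) -> 1
  row 7 [0111]: (0 OR ((1 OR NOT 1) IMPLIES 0)) -> 0
  row 8 [1000]: (1 OR ((0 OR NOT 0) IMPLIES 1)) -> 1
  row 9 [1001]: (1 OR ((1 OR NOT 0) IMPLIES 1)) -> 1
  row 10 [1010]: (1 OR ((0 OR NOT 1) IMPLIES 1)) -> 1
  row 11 [1011]: (1 OR ((1 OR NOT 1) IMPLIES 1)) -> 1
  row 12 [1100]: (1 OR ((0 OR NOT 0) IMPLIES 1)) -> 1
  row 13 [1101]: (1 OR ((1 OR NOT 0) IMPLIES 1)) -> 1
  row 14 [1110]: (1 OR ((0 OR NOT 1) IMPLIES 1)) -> 1
  row 15 [1111]: (1 OR ((1 OR NOT 1) IMPLIES 1)) -> 1
Full result column, 4 rows per line (P1,P2 fixed per line; P3,P4 runs 00..11 left to right):
  rows 0-3 [P1,P2=00]: 0010  = hex 2
  rows 4-7 [P1,P2=01]: 0010  = hex 2
  rows 8-11 [P1,P2=10]: 1111  = hex F
  rows 12-15 [P1,P2=11]: 1111  = hex F
Output column (row 0 .. row 15) = 0010001011111111
Output column grouped in 4s = 0010 0010 1111 1111 = 0x22FF
Convert to decimal digit by digit (value = value*16 + digit):
  2 -> 2
  2*16 + 2 = 34
  34*16 + 15 (F) = 559
  559*16 + 15 (F) = 8959
Decimal = 8959

8959


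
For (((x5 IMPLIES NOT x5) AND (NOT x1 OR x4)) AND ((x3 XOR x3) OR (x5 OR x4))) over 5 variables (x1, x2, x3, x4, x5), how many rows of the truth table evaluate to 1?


Formula: (((x5 IMPLIES NOT x5) AND (NOT x1 OR x4)) AND ((x3 XOR x3) OR (x5 OR x4))) over 5 vars (32 rows)
Evaluate each row (x1, x2, x3, x4, x5 as bits, MSB first):
  row 0 [00000]: (((0 IMPLIES NOT 0) AND (NOT 0 OR 0)) AND ((0 XOR 0) OR (0 OR 0))) -> 0
  row 1 [00001]: (((1 IMPLIES NOT 1) AND (NOT 0 OR 0)) AND ((0 XOR 0) OR (1 OR 0))) -> 0
  row 2 [00010]: (((0 IMPLIES NOT 0) AND (NOT 0 OR 1)) AND ((0 XOR 0) OR (0 OR 1))) -> 1
  row 3 [00011]: (((1 IMPLIES NOT 1) AND (NOT 0 OR 1)) AND ((0 XOR 0) OR (1 OR 1))) -> 0
  row 4 [00100]: (((0 IMPLIES NOT 0) AND (NOT 0 OR 0)) AND ((1 XOR 1) OR (0 OR 0))) -> 0
  row 5 [00101]: (((1 IMPLIES NOT 1) AND (NOT 0 OR 0)) AND ((1 XOR 1) OR (1 OR 0))) -> 0
  row 6 [00110]: (((0 IMPLIES NOT 0) AND (NOT 0 OR 1)) AND ((1 XOR 1) OR (0 OR 1))) -> 1
  row 7 [00111]: (((1 IMPLIES NOT 1) AND (NOT 0 OR 1)) AND ((1 XOR 1) OR (1 OR 1))) -> 0
  row 8 [01000]: (((0 IMPLIES NOT 0) AND (NOT 0 OR 0)) AND ((0 XOR 0) OR (0 OR 0))) -> 0
  row 9 [01001]: (((1 IMPLIES NOT 1) AND (NOT 0 OR 0)) AND ((0 XOR 0) OR (1 OR 0))) -> 0
  row 10 [01010]: (((0 IMPLIES NOT 0) AND (NOT 0 OR 1)) AND ((0 XOR 0) OR (0 OR 1))) -> 1
  row 11 [01011]: (((1 IMPLIES NOT 1) AND (NOT 0 OR 1)) AND ((0 XOR 0) OR (1 OR 1))) -> 0
  row 12 [01100]: (((0 IMPLIES NOT 0) AND (NOT 0 OR 0)) AND ((1 XOR 1) OR (0 OR 0))) -> 0
  row 13 [01101]: (((1 IMPLIES NOT 1) AND (NOT 0 OR 0)) AND ((1 XOR 1) OR (1 OR 0))) -> 0
  row 14 [01110]: (((0 IMPLIES NOT 0) AND (NOT 0 OR 1)) AND ((1 XOR 1) OR (0 OR 1))) -> 1
  row 15 [01111]: (((1 IMPLIES NOT 1) AND (NOT 0 OR 1)) AND ((1 XOR 1) OR (1 OR 1))) -> 0
  row 16 [10000]: (((0 IMPLIES NOT 0) AND (NOT 1 OR 0)) AND ((0 XOR 0) OR (0 OR 0))) -> 0
  row 17 [10001]: (((1 IMPLIES NOT 1) AND (NOT 1 OR 0)) AND ((0 XOR 0) OR (1 OR 0))) -> 0
  row 18 [10010]: (((0 IMPLIES NOT 0) AND (NOT 1 OR 1)) AND ((0 XOR 0) OR (0 OR 1))) -> 1
  row 19 [10011]: (((1 IMPLIES NOT 1) AND (NOT 1 OR 1)) AND ((0 XOR 0) OR (1 OR 1))) -> 0
  row 20 [10100]: (((0 IMPLIES NOT 0) AND (NOT 1 OR 0)) AND ((1 XOR 1) OR (0 OR 0))) -> 0
  row 21 [10101]: (((1 IMPLIES NOT 1) AND (NOT 1 OR 0)) AND ((1 XOR 1) OR (1 OR 0))) -> 0
  row 22 [10110]: (((0 IMPLIES NOT 0) AND (NOT 1 OR 1)) AND ((1 XOR 1) OR (0 OR 1))) -> 1
  row 23 [10111]: (((1 IMPLIES NOT 1) AND (NOT 1 OR 1)) AND ((1 XOR 1) OR (1 OR 1))) -> 0
  row 24 [11000]: (((0 IMPLIES NOT 0) AND (NOT 1 OR 0)) AND ((0 XOR 0) OR (0 OR 0))) -> 0
  row 25 [11001]: (((1 IMPLIES NOT 1) AND (NOT 1 OR 0)) AND ((0 XOR 0) OR (1 OR 0))) -> 0
  row 26 [11010]: (((0 IMPLIES NOT 0) AND (NOT 1 OR 1)) AND ((0 XOR 0) OR (0 OR 1))) -> 1
  row 27 [11011]: (((1 IMPLIES NOT 1) AND (NOT 1 OR 1)) AND ((0 XOR 0) OR (1 OR 1))) -> 0
  row 28 [11100]: (((0 IMPLIES NOT 0) AND (NOT 1 OR 0)) AND ((1 XOR 1) OR (0 OR 0))) -> 0
  row 29 [11101]: (((1 IMPLIES NOT 1) AND (NOT 1 OR 0)) AND ((1 XOR 1) OR (1 OR 0))) -> 0
  row 30 [11110]: (((0 IMPLIES NOT 0) AND (NOT 1 OR 1)) AND ((1 XOR 1) OR (0 OR 1))) -> 1
  row 31 [11111]: (((1 IMPLIES NOT 1) AND (NOT 1 OR 1)) AND ((1 XOR 1) OR (1 OR 1))) -> 0
Full result column, 8 rows per line (x1,x2 fixed per line; x3,x4,x5 runs 000..111 left to right):
  rows 0-7 [x1,x2=00]: 00100010  (ones: 2)
  rows 8-15 [x1,x2=01]: 00100010  (ones: 2)
  rows 16-23 [x1,x2=10]: 00100010  (ones: 2)
  rows 24-31 [x1,x2=11]: 00100010  (ones: 2)
Count of 1-rows = 2+2+2+2 = 8

8


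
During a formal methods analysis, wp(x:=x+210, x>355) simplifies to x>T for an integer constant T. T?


Formula: wp(x:=E, P) = P[E/x] (substitute E for x in postcondition)
Step 1: Postcondition: x>355
Step 2: Substitute x+210 for x: x+210>355
Step 3: Solve for x: x > 355-210 = 145

145


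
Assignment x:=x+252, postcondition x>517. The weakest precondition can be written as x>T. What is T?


Formula: wp(x:=E, P) = P[E/x] (substitute E for x in postcondition)
Step 1: Postcondition: x>517
Step 2: Substitute x+252 for x: x+252>517
Step 3: Solve for x: x > 517-252 = 265

265


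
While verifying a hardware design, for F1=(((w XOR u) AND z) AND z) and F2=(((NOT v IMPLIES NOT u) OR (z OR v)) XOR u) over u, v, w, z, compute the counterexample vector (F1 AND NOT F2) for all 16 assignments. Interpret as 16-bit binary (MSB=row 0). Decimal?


F1 = (((w XOR u) AND z) AND z)
F2 = (((NOT v IMPLIES NOT u) OR (z OR v)) XOR u)
Counterexample to F1=>F2 is where F1=1 and F2=0.
Evaluate each row (bits = u,v,w,z, MSB first):
  row 0 [0000]: F1=0 F2=1 -> F1&~F2 -> 0
  row 1 [0001]: F1=0 F2=1 -> F1&~F2 -> 0
  row 2 [0010]: F1=0 F2=1 -> F1&~F2 -> 0
  row 3 [0011]: F1=1 F2=1 -> F1&~F2 -> 0
  row 4 [0100]: F1=0 F2=1 -> F1&~F2 -> 0
  row 5 [0101]: F1=0 F2=1 -> F1&~F2 -> 0
  row 6 [0110]: F1=0 F2=1 -> F1&~F2 -> 0
  row 7 [0111]: F1=1 F2=1 -> F1&~F2 -> 0
  row 8 [1000]: F1=0 F2=1 -> F1&~F2 -> 0
  row 9 [1001]: F1=1 F2=0 -> F1&~F2 -> 1
  row 10 [1010]: F1=0 F2=1 -> F1&~F2 -> 0
  row 11 [1011]: F1=0 F2=0 -> F1&~F2 -> 0
  row 12 [1100]: F1=0 F2=0 -> F1&~F2 -> 0
  row 13 [1101]: F1=1 F2=0 -> F1&~F2 -> 1
  row 14 [1110]: F1=0 F2=0 -> F1&~F2 -> 0
  row 15 [1111]: F1=0 F2=0 -> F1&~F2 -> 0
Full result column, 4 rows per line (u,v fixed per line; w,z runs 00..11 left to right):
  rows 0-3 [u,v=00]: 0000  = hex 0
  rows 4-7 [u,v=01]: 0000  = hex 0
  rows 8-11 [u,v=10]: 0100  = hex 4
  rows 12-15 [u,v=11]: 0100  = hex 4
Counterexample vector (row 0 .. row 15) = 0000000001000100
Output column grouped in 4s = 0000 0000 0100 0100 = 0x0044
Convert to decimal digit by digit (value = value*16 + digit):
  0 -> 0
  0*16 + 0 = 0
  0*16 + 4 = 4
  4*16 + 4 = 68
Decimal = 68

68


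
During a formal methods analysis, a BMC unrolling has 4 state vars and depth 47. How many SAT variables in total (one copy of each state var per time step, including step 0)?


BMC unrolls to depth k, creating one copy of each state var for steps 0..k.
Step count = 47 + 1 = 48 (steps 0 through 47)
Vars per step = 4
Total = 4 * 48 = 192

192


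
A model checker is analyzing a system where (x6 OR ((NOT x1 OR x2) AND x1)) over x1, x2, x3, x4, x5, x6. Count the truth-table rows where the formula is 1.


Formula: (x6 OR ((NOT x1 OR x2) AND x1)) over 6 vars (64 rows)
Evaluate each row (x1, x2, x3, x4, x5, x6 as bits, MSB first):
  row 0 [000000]: (0 OR ((NOT 0 OR 0) AND 0)) -> 0
  row 1 [000001]: (1 OR ((NOT 0 OR 0) AND 0)) -> 1
  row 2 [000010]: (0 OR ((NOT 0 OR 0) AND 0)) -> 0
  row 3 [000011]: (1 OR ((NOT 0 OR 0) AND 0)) -> 1
  row 4 [000100]: (0 OR ((NOT 0 OR 0) AND 0)) -> 0
  (every remaining row is evaluated the same way; all 64 results are listed next)
Full result column, 8 rows per line (x1,x2,x3 fixed per line; x4,x5,x6 runs 000..111 left to right):
  rows 0-7 [x1,x2,x3=000]: 01010101  (ones: 4)
  rows 8-15 [x1,x2,x3=001]: 01010101  (ones: 4)
  rows 16-23 [x1,x2,x3=010]: 01010101  (ones: 4)
  rows 24-31 [x1,x2,x3=011]: 01010101  (ones: 4)
  rows 32-39 [x1,x2,x3=100]: 01010101  (ones: 4)
  rows 40-47 [x1,x2,x3=101]: 01010101  (ones: 4)
  rows 48-55 [x1,x2,x3=110]: 11111111  (ones: 8)
  rows 56-63 [x1,x2,x3=111]: 11111111  (ones: 8)
Count of 1-rows = 4+4+4+4+4+4+8+8 = 40

40


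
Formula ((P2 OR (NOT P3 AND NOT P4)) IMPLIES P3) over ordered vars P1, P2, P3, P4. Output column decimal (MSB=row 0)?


Formula: ((P2 OR (NOT P3 AND NOT P4)) IMPLIES P3) over P1, P2, P3, P4 (16 rows)
Evaluate each row (bits = P1,P2,P3,P4, MSB first):
  row 0 [0000]: ((0 OR (NOT 0 AND NOT 0)) IMPLIES 0) -> 0
  row 1 [0001]: ((0 OR (NOT 0 AND NOT 1)) IMPLIES 0) -> 1
  row 2 [0010]: ((0 OR (NOT 1 AND NOT 0)) IMPLIES 1) -> 1
  row 3 [0011]: ((0 OR (NOT 1 AND NOT 1)) IMPLIES 1) -> 1
  row 4 [0100]: ((1 OR (NOT 0 AND NOT 0)) IMPLIES 0) -> 0
  row 5 [0101]: ((1 OR (NOT 0 AND NOT 1)) IMPLIES 0) -> 0
  row 6 [0110]: ((1 OR (NOT 1 AND NOT 0)) IMPLIES 1) -> 1
  row 7 [0111]: ((1 OR (NOT 1 AND NOT 1)) IMPLIES 1) -> 1
  row 8 [1000]: ((0 OR (NOT 0 AND NOT 0)) IMPLIES 0) -> 0
  row 9 [1001]: ((0 OR (NOT 0 AND NOT 1)) IMPLIES 0) -> 1
  row 10 [1010]: ((0 OR (NOT 1 AND NOT 0)) IMPLIES 1) -> 1
  row 11 [1011]: ((0 OR (NOT 1 AND NOT 1)) IMPLIES 1) -> 1
  row 12 [1100]: ((1 OR (NOT 0 AND NOT 0)) IMPLIES 0) -> 0
  row 13 [1101]: ((1 OR (NOT 0 AND NOT 1)) IMPLIES 0) -> 0
  row 14 [1110]: ((1 OR (NOT 1 AND NOT 0)) IMPLIES 1) -> 1
  row 15 [1111]: ((1 OR (NOT 1 AND NOT 1)) IMPLIES 1) -> 1
Full result column, 4 rows per line (P1,P2 fixed per line; P3,P4 runs 00..11 left to right):
  rows 0-3 [P1,P2=00]: 0111  = hex 7
  rows 4-7 [P1,P2=01]: 0011  = hex 3
  rows 8-11 [P1,P2=10]: 0111  = hex 7
  rows 12-15 [P1,P2=11]: 0011  = hex 3
Output column (row 0 .. row 15) = 0111001101110011
Output column grouped in 4s = 0111 0011 0111 0011 = 0x7373
Convert to decimal digit by digit (value = value*16 + digit):
  7 -> 7
  7*16 + 3 = 115
  115*16 + 7 = 1847
  1847*16 + 3 = 29555
Decimal = 29555

29555
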